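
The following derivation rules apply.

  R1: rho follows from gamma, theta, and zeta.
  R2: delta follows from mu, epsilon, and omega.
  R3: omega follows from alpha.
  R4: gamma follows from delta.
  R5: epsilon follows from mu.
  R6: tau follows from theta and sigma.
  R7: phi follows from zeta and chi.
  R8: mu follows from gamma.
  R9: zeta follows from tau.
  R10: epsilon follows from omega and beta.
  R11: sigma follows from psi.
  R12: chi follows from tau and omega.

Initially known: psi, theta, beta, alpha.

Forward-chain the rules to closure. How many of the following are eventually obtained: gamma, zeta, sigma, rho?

2

From psi, R11 gives sigma.
From theta and sigma, R6 gives tau.
tau holds, so zeta follows (R9).
gamma would need delta (R4), but delta is never established.
zeta: reached.
sigma: reached.
rho would need gamma, theta, and zeta (R1), but gamma is never established.
Reached: zeta and sigma — 2 of the 4.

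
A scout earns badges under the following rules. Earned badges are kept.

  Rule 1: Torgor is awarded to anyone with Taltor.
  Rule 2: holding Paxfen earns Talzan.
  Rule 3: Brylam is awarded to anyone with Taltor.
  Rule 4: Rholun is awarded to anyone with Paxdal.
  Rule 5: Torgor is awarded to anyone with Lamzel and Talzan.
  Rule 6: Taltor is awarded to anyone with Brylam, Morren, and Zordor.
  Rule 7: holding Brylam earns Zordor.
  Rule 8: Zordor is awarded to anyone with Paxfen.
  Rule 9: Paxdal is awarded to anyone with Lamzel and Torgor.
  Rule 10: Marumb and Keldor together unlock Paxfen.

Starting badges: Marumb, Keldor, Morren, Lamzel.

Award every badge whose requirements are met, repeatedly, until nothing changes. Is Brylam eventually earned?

Brylam would need Taltor (Rule 3), but Taltor is never earned.

No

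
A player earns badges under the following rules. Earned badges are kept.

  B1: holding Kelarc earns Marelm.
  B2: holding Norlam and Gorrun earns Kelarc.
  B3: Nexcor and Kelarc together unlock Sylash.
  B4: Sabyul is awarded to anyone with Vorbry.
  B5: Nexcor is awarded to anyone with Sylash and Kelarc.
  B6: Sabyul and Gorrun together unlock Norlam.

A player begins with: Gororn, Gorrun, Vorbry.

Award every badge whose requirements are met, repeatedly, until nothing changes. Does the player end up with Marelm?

Yes

With Vorbry, Sabyul is earned (B4).
With Sabyul and Gorrun, Norlam is earned (B6).
With Norlam and Gorrun, Kelarc is earned (B2).
With Kelarc, Marelm is earned (B1).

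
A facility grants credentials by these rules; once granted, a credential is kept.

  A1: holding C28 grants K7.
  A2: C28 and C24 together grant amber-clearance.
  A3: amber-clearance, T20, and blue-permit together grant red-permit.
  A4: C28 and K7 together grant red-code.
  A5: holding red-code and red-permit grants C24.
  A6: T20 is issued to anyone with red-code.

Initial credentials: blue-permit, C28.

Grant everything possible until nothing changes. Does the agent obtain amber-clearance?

amber-clearance would need C28 and C24 (A2), but C24 is never granted.

No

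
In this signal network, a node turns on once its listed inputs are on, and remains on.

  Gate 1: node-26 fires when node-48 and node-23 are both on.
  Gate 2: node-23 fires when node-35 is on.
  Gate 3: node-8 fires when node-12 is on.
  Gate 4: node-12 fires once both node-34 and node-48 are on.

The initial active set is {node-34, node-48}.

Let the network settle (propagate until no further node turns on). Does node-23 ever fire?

No

node-23 would need node-35 (Gate 2), but node-35 never turns on.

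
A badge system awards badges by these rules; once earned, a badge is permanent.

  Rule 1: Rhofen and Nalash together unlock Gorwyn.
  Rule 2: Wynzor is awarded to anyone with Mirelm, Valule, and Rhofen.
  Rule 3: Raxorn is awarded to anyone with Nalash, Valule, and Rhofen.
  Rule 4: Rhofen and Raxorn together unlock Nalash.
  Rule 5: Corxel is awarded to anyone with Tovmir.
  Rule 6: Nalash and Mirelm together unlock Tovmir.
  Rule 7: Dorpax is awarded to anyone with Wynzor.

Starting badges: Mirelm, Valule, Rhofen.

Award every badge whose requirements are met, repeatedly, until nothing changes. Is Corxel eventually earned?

No

Corxel would need Tovmir (Rule 5), but Tovmir is never earned.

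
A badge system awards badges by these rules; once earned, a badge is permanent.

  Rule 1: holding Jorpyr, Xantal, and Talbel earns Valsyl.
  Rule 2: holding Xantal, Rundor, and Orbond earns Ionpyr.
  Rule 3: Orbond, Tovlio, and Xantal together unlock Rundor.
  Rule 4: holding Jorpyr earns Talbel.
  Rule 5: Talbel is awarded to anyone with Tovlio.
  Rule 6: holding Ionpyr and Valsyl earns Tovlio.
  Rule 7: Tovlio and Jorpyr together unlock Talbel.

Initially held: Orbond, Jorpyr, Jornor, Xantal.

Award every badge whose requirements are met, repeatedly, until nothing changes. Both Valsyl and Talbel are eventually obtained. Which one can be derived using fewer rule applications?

Talbel: With Jorpyr, Talbel is earned (Rule 4). [1 rule application]
Valsyl: With Jorpyr, Talbel is earned (Rule 4). With Jorpyr, Xantal, and Talbel, Valsyl is earned (Rule 1). [2 rule applications]
Talbel needs fewer.

Talbel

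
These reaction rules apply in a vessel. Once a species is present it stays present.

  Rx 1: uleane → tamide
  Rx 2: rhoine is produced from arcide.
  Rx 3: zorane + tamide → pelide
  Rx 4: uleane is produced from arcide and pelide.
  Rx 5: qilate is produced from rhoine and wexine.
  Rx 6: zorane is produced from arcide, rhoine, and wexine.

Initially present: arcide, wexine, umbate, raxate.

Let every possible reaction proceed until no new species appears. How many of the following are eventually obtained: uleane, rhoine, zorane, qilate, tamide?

3

arcide present → rhoine forms (Rx 2).
arcide, rhoine, and wexine present → zorane forms (Rx 6).
rhoine and wexine present → qilate forms (Rx 5).
uleane would need arcide and pelide (Rx 4), but pelide never forms.
rhoine: reached.
zorane: reached.
qilate: reached.
tamide would need uleane (Rx 1), but uleane never forms.
Reached: rhoine, zorane, and qilate — 3 of the 5.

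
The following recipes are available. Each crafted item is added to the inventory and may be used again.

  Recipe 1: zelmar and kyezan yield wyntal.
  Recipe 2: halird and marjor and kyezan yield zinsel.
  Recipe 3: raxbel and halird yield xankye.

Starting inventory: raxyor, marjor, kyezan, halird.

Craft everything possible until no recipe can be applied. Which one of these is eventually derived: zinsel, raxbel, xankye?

halird and marjor and kyezan → zinsel (Recipe 2).
No rule produces raxbel, and it is not given. xankye would need raxbel and halird (Recipe 3), but raxbel is never obtained.

zinsel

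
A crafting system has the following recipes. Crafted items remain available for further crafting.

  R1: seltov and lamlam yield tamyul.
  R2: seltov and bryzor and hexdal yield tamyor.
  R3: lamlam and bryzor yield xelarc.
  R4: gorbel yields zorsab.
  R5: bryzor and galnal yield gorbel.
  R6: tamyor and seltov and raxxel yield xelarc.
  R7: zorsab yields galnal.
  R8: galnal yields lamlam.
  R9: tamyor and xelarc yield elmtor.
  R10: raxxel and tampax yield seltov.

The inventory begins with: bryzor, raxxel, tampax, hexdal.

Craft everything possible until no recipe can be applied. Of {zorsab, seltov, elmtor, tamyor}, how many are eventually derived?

Using R10, raxxel and tampax make seltov.
seltov and bryzor and hexdal → tamyor (R2).
tamyor and seltov and raxxel → xelarc (R6).
tamyor and xelarc → elmtor (R9).
zorsab would need gorbel (R4), but gorbel is never obtained.
seltov: reached.
elmtor: reached.
tamyor: reached.
Reached: seltov, elmtor, and tamyor — 3 of the 4.

3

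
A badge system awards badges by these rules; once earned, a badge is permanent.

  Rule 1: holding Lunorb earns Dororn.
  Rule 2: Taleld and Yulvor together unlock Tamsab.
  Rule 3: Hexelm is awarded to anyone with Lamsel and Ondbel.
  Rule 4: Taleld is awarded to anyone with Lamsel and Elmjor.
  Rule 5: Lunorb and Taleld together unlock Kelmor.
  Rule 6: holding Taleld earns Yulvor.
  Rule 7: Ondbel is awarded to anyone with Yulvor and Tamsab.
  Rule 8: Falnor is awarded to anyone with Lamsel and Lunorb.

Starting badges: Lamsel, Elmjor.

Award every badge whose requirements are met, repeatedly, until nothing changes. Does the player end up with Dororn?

Dororn would need Lunorb (Rule 1), but Lunorb is never earned.

No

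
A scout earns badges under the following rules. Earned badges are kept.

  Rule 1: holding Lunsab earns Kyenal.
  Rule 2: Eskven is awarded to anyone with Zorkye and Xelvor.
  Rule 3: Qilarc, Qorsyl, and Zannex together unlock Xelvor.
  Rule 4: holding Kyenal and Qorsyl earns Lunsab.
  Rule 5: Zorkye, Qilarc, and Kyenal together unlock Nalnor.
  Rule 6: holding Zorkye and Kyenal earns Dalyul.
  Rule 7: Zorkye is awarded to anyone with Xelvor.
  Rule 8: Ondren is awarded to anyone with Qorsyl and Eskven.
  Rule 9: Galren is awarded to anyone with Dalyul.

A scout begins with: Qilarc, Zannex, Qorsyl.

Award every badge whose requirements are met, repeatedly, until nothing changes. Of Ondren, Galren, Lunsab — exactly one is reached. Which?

With Qilarc, Qorsyl, and Zannex, Xelvor is earned (Rule 3).
With Xelvor, Zorkye is earned (Rule 7).
With Zorkye and Xelvor, Eskven is earned (Rule 2).
With Qorsyl and Eskven, Ondren is earned (Rule 8).
Lunsab would need Kyenal and Qorsyl (Rule 4), but Kyenal is never earned. Galren would need Dalyul (Rule 9), but Dalyul is never earned.

Ondren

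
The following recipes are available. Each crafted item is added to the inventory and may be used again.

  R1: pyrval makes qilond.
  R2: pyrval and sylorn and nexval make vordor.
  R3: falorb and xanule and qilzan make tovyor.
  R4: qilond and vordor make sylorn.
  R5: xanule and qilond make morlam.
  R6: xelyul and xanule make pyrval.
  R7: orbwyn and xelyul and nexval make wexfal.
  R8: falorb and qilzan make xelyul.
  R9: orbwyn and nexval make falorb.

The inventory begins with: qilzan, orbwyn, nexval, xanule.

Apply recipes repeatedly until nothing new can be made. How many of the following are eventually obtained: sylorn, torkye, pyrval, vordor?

Using R9, orbwyn and nexval make falorb.
Using R8, falorb and qilzan make xelyul.
xelyul and xanule → pyrval (R6).
sylorn would need qilond and vordor (R4), but vordor is never obtained.
No rule produces torkye, and it is not given.
pyrval: reached.
vordor would need pyrval, sylorn, and nexval (R2), but sylorn is never obtained.
Reached: pyrval — 1 of the 4.

1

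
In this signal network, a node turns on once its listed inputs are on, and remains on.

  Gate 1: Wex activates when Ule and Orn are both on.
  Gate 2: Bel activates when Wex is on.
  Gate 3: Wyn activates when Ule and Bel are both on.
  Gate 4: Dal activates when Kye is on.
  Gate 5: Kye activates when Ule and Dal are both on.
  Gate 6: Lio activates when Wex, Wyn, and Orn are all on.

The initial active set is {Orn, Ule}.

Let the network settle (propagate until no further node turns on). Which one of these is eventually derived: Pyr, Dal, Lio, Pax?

Ule and Orn are on, so Wex activates (Gate 1).
Gate 2: Wex on → Bel on.
Ule and Bel are on, so Wyn activates (Gate 3).
Wex, Wyn, and Orn are on, so Lio activates (Gate 6).
No rule produces Pax, and it is not given. Dal would need Kye (Gate 4), but Kye never turns on. No rule produces Pyr, and it is not given.

Lio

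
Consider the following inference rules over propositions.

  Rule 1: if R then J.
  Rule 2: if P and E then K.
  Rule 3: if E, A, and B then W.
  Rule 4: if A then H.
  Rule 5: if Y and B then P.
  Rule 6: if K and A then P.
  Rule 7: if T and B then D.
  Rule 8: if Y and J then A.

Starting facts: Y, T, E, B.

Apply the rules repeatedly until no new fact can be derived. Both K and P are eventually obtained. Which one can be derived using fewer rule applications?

P

P: Y and B hold, so P follows (Rule 5). [1 rule application]
K: Y and B hold, so P follows (Rule 5). From P and E, Rule 2 gives K. [2 rule applications]
P needs fewer.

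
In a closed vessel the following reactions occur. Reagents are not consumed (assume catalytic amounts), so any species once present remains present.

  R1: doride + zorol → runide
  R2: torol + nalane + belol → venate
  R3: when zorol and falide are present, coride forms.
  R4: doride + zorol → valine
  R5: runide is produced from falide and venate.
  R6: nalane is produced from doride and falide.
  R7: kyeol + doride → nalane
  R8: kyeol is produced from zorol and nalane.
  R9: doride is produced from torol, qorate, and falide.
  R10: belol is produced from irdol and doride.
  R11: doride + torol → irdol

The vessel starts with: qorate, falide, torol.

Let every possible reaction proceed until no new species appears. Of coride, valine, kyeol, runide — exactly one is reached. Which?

torol, qorate, and falide present → doride forms (R9).
doride and torol present → irdol forms (R11).
doride and falide present → nalane forms (R6).
irdol and doride present → belol forms (R10).
torol, nalane, and belol present → venate forms (R2).
falide and venate present → runide forms (R5).
kyeol would need zorol and nalane (R8), but zorol never forms. coride would need zorol and falide (R3), but zorol never forms. valine would need doride and zorol (R4), but zorol never forms.

runide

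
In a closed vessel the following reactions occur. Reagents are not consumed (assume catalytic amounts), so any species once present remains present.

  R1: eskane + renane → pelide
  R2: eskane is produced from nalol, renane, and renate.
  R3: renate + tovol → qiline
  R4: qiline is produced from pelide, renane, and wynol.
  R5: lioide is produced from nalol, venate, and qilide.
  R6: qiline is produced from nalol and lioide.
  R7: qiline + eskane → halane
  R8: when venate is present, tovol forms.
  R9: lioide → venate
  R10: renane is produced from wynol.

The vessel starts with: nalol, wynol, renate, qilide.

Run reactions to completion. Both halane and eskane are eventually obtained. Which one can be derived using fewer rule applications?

eskane: wynol present → renane forms (R10). nalol, renane, and renate present → eskane forms (R2). [2 rule applications]
halane: wynol present → renane forms (R10). nalol, renane, and renate present → eskane forms (R2). eskane and renane present → pelide forms (R1). pelide, renane, and wynol present → qiline forms (R4). qiline and eskane present → halane forms (R7). [5 rule applications]
eskane needs fewer.

eskane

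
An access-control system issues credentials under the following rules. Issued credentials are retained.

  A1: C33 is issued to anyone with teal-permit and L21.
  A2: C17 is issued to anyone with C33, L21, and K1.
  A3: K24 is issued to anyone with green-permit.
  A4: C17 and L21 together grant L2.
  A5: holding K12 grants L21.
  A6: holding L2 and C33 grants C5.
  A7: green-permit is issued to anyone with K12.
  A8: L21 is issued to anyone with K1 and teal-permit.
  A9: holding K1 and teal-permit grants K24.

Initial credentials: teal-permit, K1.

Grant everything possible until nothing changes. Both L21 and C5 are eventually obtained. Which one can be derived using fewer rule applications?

L21

L21: Holding K1 and teal-permit grants L21 (A8). [1 rule application]
C5: Holding K1 and teal-permit grants L21 (A8). Holding teal-permit and L21 grants C33 (A1). Holding C33, L21, and K1 grants C17 (A2). Holding C17 and L21 grants L2 (A4). Holding L2 and C33 grants C5 (A6). [5 rule applications]
L21 needs fewer.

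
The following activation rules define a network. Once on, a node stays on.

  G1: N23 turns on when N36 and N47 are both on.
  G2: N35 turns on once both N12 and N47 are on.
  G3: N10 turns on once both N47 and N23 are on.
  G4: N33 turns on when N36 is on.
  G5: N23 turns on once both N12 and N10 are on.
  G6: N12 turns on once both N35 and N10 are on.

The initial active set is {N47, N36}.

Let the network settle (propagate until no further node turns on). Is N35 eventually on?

N35 would need N12 and N47 (G2), but N12 never turns on.

No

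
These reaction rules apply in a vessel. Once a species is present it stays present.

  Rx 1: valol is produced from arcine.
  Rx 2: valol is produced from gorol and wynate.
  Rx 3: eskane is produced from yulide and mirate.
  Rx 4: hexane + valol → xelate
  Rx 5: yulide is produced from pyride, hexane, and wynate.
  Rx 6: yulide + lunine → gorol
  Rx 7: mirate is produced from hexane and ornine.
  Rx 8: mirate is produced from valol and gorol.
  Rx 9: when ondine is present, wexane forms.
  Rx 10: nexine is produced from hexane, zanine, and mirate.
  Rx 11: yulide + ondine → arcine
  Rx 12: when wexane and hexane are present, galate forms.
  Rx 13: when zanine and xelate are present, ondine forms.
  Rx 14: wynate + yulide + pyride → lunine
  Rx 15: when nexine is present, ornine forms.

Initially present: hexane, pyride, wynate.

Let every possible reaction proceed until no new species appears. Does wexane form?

wexane would need ondine (Rx 9), but ondine never forms.

No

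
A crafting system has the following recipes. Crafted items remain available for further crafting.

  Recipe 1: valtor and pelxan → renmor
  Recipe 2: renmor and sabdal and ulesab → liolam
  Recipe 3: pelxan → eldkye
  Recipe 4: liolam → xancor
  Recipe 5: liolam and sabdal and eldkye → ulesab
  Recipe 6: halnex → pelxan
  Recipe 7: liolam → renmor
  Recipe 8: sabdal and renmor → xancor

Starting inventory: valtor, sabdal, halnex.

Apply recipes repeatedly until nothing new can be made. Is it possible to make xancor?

Yes

Using Recipe 6, halnex makes pelxan.
valtor and pelxan → renmor (Recipe 1).
Using Recipe 8, sabdal and renmor make xancor.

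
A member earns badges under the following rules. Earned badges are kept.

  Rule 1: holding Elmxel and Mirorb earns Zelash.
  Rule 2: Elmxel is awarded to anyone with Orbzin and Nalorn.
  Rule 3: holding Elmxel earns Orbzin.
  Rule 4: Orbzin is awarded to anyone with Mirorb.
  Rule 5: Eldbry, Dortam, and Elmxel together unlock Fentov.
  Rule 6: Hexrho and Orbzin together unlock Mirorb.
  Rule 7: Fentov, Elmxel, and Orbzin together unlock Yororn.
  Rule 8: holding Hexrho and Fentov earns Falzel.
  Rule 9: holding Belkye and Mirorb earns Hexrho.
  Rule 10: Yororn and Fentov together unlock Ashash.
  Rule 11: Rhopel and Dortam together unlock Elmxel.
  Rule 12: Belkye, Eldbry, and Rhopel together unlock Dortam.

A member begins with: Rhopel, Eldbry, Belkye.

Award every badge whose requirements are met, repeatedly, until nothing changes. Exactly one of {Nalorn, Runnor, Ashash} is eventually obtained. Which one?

Ashash

With Belkye, Eldbry, and Rhopel, Dortam is earned (Rule 12).
With Rhopel and Dortam, Elmxel is earned (Rule 11).
With Eldbry, Dortam, and Elmxel, Fentov is earned (Rule 5).
With Elmxel, Orbzin is earned (Rule 3).
With Fentov, Elmxel, and Orbzin, Yororn is earned (Rule 7).
With Yororn and Fentov, Ashash is earned (Rule 10).
No rule produces Nalorn, and it is not given. No rule produces Runnor, and it is not given.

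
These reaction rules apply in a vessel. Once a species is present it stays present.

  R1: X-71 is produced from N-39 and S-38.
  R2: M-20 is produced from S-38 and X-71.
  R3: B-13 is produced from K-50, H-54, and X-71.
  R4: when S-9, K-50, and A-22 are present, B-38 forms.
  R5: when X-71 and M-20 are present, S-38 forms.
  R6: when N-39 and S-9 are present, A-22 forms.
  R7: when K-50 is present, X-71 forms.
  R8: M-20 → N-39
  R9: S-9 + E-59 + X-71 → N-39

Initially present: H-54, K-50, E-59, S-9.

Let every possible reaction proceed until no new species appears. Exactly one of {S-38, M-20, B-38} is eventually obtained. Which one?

K-50 present → X-71 forms (R7).
S-9, E-59, and X-71 present → N-39 forms (R9).
N-39 and S-9 present → A-22 forms (R6).
S-9, K-50, and A-22 present → B-38 forms (R4).
S-38 would need X-71 and M-20 (R5), but M-20 never forms. M-20 would need S-38 and X-71 (R2), but S-38 never forms.

B-38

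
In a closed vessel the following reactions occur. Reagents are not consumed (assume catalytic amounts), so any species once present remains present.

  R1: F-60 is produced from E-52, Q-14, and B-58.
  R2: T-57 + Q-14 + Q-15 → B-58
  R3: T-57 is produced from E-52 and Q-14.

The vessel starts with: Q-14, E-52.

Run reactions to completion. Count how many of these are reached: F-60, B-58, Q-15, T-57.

E-52 and Q-14 present → T-57 forms (R3).
F-60 would need E-52, Q-14, and B-58 (R1), but B-58 never forms.
B-58 would need T-57, Q-14, and Q-15 (R2), but Q-15 never forms.
No rule produces Q-15, and it is not given.
T-57: reached.
Reached: T-57 — 1 of the 4.

1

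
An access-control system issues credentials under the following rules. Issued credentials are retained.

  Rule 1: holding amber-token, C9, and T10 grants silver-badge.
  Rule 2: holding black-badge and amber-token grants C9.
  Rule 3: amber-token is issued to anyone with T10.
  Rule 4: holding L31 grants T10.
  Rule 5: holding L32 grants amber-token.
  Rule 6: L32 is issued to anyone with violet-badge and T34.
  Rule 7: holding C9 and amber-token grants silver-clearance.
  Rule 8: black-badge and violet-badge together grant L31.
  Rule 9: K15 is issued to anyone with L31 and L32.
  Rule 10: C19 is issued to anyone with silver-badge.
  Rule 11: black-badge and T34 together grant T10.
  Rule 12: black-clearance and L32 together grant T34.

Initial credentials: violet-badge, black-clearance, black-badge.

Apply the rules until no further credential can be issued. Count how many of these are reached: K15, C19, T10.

Holding black-badge and violet-badge grants L31 (Rule 8).
Holding L31 grants T10 (Rule 4).
Holding T10 grants amber-token (Rule 3).
Holding black-badge and amber-token grants C9 (Rule 2).
Holding amber-token, C9, and T10 grants silver-badge (Rule 1).
Holding silver-badge grants C19 (Rule 10).
K15 would need L31 and L32 (Rule 9), but L32 is never granted.
C19: reached.
T10: reached.
Reached: C19 and T10 — 2 of the 3.

2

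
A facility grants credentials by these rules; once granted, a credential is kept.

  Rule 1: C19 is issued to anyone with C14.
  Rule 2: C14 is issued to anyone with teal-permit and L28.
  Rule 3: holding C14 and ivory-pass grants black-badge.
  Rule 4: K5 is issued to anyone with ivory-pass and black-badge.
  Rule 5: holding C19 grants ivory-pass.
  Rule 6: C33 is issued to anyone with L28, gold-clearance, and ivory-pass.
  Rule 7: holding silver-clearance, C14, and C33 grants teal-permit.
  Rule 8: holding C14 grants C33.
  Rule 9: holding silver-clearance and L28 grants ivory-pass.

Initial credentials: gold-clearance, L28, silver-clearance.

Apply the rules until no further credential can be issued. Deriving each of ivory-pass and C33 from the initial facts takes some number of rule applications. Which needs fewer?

ivory-pass

ivory-pass: Holding silver-clearance and L28 grants ivory-pass (Rule 9). [1 rule application]
C33: Holding silver-clearance and L28 grants ivory-pass (Rule 9). Holding L28, gold-clearance, and ivory-pass grants C33 (Rule 6). [2 rule applications]
ivory-pass needs fewer.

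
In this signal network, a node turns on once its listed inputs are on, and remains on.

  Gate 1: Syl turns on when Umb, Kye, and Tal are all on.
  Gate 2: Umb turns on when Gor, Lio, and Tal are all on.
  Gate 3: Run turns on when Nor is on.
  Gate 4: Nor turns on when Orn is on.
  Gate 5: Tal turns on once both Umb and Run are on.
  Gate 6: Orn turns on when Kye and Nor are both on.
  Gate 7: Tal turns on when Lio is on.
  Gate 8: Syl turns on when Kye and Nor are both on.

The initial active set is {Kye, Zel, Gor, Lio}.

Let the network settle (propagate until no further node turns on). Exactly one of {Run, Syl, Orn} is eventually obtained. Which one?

Lio is on, so Tal turns on (Gate 7).
Gate 2: Gor, Lio, and Tal on → Umb on.
Umb, Kye, and Tal are on, so Syl turns on (Gate 1).
Run would need Nor (Gate 3), but Nor never turns on. Orn would need Kye and Nor (Gate 6), but Nor never turns on.

Syl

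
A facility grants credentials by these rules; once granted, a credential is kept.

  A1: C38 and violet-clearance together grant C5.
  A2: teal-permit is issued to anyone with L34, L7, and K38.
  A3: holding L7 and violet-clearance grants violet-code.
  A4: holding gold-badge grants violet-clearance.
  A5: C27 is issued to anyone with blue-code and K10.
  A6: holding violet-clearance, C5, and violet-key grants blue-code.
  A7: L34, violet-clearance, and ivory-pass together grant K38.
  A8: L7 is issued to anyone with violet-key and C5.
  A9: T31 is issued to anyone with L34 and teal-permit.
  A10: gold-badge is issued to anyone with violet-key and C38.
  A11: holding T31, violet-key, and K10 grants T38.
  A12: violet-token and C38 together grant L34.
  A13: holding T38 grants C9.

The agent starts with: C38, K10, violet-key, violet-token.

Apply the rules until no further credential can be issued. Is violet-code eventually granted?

Holding violet-key and C38 grants gold-badge (A10).
Holding gold-badge grants violet-clearance (A4).
Holding C38 and violet-clearance grants C5 (A1).
Holding violet-key and C5 grants L7 (A8).
Holding L7 and violet-clearance grants violet-code (A3).

Yes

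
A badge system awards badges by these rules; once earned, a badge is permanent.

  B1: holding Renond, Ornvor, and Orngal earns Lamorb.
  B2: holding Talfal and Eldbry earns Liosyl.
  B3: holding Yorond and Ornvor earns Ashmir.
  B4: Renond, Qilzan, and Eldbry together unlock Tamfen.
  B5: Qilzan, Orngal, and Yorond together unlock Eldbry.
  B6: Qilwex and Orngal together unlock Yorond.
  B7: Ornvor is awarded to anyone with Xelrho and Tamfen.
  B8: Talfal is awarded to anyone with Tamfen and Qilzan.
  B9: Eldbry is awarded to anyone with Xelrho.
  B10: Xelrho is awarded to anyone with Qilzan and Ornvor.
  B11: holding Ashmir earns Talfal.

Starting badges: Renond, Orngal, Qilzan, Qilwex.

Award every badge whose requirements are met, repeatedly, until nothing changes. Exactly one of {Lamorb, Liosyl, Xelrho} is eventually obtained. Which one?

With Qilwex and Orngal, Yorond is earned (B6).
With Qilzan, Orngal, and Yorond, Eldbry is earned (B5).
With Renond, Qilzan, and Eldbry, Tamfen is earned (B4).
With Tamfen and Qilzan, Talfal is earned (B8).
With Talfal and Eldbry, Liosyl is earned (B2).
Xelrho would need Qilzan and Ornvor (B10), but Ornvor is never earned. Lamorb would need Renond, Ornvor, and Orngal (B1), but Ornvor is never earned.

Liosyl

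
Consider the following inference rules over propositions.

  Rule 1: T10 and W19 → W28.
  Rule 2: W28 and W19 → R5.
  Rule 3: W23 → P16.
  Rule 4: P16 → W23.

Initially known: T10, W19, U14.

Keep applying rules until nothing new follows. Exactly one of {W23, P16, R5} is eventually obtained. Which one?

R5

From T10 and W19, Rule 1 gives W28.
From W28 and W19, Rule 2 gives R5.
P16 would need W23 (Rule 3), but W23 is never established. W23 would need P16 (Rule 4), but P16 is never established.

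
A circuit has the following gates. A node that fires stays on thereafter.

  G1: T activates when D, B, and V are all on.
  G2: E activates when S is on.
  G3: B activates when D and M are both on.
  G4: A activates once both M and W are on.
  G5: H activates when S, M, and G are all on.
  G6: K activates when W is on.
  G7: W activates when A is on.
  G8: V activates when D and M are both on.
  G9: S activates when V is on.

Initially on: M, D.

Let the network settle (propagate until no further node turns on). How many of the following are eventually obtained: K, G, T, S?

G8: D and M on → V on.
D and M are on, so B activates (G3).
D, B, and V are on, so T activates (G1).
V is on, so S activates (G9).
K would need W (G6), but W never turns on.
No rule produces G, and it is not given.
T: reached.
S: reached.
Reached: T and S — 2 of the 4.

2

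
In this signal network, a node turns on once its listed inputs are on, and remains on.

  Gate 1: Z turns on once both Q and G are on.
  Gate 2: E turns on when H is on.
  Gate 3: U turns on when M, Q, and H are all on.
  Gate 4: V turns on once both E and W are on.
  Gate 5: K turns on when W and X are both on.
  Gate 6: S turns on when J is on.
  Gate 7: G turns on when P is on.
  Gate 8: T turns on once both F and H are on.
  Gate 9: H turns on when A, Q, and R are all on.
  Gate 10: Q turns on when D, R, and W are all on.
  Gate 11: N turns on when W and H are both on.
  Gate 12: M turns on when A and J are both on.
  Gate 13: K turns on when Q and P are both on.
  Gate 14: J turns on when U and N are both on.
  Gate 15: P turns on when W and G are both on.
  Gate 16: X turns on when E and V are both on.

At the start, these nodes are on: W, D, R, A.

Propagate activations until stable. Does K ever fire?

Gate 10: D, R, and W on → Q on.
Gate 9: A, Q, and R on → H on.
H is on, so E turns on (Gate 2).
E and W are on, so V turns on (Gate 4).
Gate 16: E and V on → X on.
W and X are on, so K turns on (Gate 5).

Yes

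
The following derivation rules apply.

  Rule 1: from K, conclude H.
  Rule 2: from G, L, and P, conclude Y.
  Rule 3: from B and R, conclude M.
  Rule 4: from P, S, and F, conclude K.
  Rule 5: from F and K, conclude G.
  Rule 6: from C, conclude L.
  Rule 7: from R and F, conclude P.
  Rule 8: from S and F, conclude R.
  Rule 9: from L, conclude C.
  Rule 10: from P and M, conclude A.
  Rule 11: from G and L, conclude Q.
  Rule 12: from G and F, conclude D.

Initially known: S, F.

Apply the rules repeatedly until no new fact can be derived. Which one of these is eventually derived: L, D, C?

D

S and F hold, so R follows (Rule 8).
From R and F, Rule 7 gives P.
P, S, and F hold, so K follows (Rule 4).
From F and K, Rule 5 gives G.
From G and F, Rule 12 gives D.
C would need L (Rule 9), but L is never established. L would need C (Rule 6), but C is never established.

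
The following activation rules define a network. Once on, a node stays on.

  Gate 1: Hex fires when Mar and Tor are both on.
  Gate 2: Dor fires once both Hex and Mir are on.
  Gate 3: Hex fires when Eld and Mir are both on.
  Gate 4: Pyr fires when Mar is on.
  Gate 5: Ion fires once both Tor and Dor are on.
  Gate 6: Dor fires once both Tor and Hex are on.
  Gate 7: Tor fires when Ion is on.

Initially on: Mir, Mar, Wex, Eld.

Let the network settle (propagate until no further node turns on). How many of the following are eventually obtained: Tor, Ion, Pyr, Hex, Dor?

Gate 4: Mar on → Pyr on.
Gate 3: Eld and Mir on → Hex on.
Hex and Mir are on, so Dor fires (Gate 2).
Tor would need Ion (Gate 7), but Ion never turns on.
Ion would need Tor and Dor (Gate 5), but Tor never turns on.
Pyr: reached.
Hex: reached.
Dor: reached.
Reached: Pyr, Hex, and Dor — 3 of the 5.

3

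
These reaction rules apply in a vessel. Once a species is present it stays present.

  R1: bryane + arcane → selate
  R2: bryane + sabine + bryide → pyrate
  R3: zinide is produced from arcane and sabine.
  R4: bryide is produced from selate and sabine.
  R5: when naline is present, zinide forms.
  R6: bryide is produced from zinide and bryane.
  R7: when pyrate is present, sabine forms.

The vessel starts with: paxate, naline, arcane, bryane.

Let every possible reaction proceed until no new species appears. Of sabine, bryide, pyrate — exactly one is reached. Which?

bryide

naline present → zinide forms (R5).
zinide and bryane present → bryide forms (R6).
pyrate would need bryane, sabine, and bryide (R2), but sabine never forms. sabine would need pyrate (R7), but pyrate never forms.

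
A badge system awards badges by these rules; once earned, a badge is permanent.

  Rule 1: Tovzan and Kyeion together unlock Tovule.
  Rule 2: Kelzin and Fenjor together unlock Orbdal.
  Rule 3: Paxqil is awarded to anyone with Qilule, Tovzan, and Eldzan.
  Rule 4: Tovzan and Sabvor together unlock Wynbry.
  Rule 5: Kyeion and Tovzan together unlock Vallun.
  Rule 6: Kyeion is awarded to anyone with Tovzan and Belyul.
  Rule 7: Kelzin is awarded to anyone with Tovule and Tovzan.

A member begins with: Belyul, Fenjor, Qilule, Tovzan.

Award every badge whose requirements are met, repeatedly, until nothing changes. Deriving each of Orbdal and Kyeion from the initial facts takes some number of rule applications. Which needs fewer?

Kyeion

Kyeion: With Tovzan and Belyul, Kyeion is earned (Rule 6). [1 rule application]
Orbdal: With Tovzan and Belyul, Kyeion is earned (Rule 6). With Tovzan and Kyeion, Tovule is earned (Rule 1). With Tovule and Tovzan, Kelzin is earned (Rule 7). With Kelzin and Fenjor, Orbdal is earned (Rule 2). [4 rule applications]
Kyeion needs fewer.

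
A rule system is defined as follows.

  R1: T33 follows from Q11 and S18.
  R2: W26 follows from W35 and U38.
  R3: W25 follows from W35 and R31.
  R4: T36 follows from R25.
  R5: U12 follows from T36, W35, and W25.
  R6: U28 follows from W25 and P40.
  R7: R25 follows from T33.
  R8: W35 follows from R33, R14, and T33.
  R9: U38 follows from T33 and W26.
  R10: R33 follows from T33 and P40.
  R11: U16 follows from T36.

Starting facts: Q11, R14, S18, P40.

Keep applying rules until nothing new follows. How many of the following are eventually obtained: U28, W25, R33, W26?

Q11 and S18 hold, so T33 follows (R1).
T33 and P40 hold, so R33 follows (R10).
U28 would need W25 and P40 (R6), but W25 is never established.
W25 would need W35 and R31 (R3), but R31 is never established.
R33: reached.
W26 would need W35 and U38 (R2), but U38 is never established.
Reached: R33 — 1 of the 4.

1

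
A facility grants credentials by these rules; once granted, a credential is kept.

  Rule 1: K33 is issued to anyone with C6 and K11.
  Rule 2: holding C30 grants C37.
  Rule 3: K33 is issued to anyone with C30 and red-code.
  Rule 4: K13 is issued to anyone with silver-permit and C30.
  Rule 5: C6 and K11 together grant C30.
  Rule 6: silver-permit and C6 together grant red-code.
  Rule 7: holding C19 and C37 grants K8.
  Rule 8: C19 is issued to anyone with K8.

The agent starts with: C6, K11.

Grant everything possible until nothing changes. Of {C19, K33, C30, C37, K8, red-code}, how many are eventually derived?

Holding C6 and K11 grants K33 (Rule 1).
Holding C6 and K11 grants C30 (Rule 5).
Holding C30 grants C37 (Rule 2).
C19 would need K8 (Rule 8), but K8 is never granted.
K33: reached.
C30: reached.
C37: reached.
K8 would need C19 and C37 (Rule 7), but C19 is never granted.
red-code would need silver-permit and C6 (Rule 6), but silver-permit is never granted.
Reached: K33, C30, and C37 — 3 of the 6.

3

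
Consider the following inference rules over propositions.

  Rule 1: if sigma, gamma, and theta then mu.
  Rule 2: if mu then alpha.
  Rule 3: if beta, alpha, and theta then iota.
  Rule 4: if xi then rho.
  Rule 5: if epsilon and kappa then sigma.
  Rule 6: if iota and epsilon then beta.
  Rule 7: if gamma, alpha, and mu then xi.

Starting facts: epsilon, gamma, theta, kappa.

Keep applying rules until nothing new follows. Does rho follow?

Yes

From epsilon and kappa, Rule 5 gives sigma.
sigma, gamma, and theta hold, so mu follows (Rule 1).
mu holds, so alpha follows (Rule 2).
gamma, alpha, and mu hold, so xi follows (Rule 7).
From xi, Rule 4 gives rho.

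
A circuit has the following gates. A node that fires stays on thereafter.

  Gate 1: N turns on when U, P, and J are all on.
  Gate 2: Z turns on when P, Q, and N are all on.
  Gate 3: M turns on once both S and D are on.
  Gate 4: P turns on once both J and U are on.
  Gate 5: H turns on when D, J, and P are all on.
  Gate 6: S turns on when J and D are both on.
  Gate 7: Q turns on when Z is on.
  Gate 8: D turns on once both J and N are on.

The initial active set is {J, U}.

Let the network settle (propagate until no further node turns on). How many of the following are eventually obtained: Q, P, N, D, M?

4

Gate 4: J and U on → P on.
U, P, and J are on, so N turns on (Gate 1).
J and N are on, so D turns on (Gate 8).
Gate 6: J and D on → S on.
S and D are on, so M turns on (Gate 3).
Q would need Z (Gate 7), but Z never turns on.
P: reached.
N: reached.
D: reached.
M: reached.
Reached: P, N, D, and M — 4 of the 5.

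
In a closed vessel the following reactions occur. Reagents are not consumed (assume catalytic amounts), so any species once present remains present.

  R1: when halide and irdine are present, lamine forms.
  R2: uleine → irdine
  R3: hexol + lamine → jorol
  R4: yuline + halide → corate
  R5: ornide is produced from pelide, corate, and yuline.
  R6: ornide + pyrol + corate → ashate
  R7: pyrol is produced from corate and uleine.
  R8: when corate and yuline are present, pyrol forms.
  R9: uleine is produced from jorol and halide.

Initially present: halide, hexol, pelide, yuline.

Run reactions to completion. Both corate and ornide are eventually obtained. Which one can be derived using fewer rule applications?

corate: yuline and halide present → corate forms (R4). [1 rule application]
ornide: yuline and halide present → corate forms (R4). pelide, corate, and yuline present → ornide forms (R5). [2 rule applications]
corate needs fewer.

corate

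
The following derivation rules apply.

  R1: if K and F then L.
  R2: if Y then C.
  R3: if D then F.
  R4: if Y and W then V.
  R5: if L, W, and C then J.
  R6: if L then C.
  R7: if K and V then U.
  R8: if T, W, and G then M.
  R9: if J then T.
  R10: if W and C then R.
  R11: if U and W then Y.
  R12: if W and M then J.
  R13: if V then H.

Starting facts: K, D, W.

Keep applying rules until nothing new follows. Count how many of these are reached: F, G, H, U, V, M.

From D, R3 gives F.
F: reached.
No rule produces G, and it is not given.
H would need V (R13), but V is never established.
U would need K and V (R7), but V is never established.
V would need Y and W (R4), but Y is never established.
M would need T, W, and G (R8), but G is never established.
Reached: F — 1 of the 6.

1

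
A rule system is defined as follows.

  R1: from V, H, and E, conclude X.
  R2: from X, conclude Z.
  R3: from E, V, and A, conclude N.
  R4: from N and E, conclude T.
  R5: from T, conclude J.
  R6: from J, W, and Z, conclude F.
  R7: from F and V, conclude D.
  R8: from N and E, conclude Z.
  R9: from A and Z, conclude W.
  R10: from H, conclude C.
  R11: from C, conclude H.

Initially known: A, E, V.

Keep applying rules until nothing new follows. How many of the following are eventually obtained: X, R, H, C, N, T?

2

From E, V, and A, R3 gives N.
From N and E, R4 gives T.
X would need V, H, and E (R1), but H is never established.
No rule produces R, and it is not given.
H would need C (R11), but C is never established.
C would need H (R10), but H is never established.
N: reached.
T: reached.
Reached: N and T — 2 of the 6.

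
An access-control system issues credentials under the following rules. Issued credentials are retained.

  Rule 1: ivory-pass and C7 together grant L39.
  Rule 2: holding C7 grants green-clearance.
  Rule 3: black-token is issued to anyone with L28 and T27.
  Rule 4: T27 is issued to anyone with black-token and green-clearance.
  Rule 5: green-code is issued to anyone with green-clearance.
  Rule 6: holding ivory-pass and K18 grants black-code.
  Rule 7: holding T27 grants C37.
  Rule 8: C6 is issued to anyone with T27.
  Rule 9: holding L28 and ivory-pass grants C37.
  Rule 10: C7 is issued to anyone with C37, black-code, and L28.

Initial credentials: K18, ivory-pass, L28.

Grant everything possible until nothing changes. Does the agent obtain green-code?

Yes

Holding L28 and ivory-pass grants C37 (Rule 9).
Holding ivory-pass and K18 grants black-code (Rule 6).
Holding C37, black-code, and L28 grants C7 (Rule 10).
Holding C7 grants green-clearance (Rule 2).
Holding green-clearance grants green-code (Rule 5).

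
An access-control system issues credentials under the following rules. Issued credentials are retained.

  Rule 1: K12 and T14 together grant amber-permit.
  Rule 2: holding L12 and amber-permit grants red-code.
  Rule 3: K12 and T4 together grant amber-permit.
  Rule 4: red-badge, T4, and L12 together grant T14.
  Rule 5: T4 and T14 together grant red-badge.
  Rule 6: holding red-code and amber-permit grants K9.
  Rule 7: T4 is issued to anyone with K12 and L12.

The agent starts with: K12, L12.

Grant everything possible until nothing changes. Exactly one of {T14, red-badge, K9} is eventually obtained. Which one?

Holding K12 and L12 grants T4 (Rule 7).
Holding K12 and T4 grants amber-permit (Rule 3).
Holding L12 and amber-permit grants red-code (Rule 2).
Holding red-code and amber-permit grants K9 (Rule 6).
red-badge would need T4 and T14 (Rule 5), but T14 is never granted. T14 would need red-badge, T4, and L12 (Rule 4), but red-badge is never granted.

K9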